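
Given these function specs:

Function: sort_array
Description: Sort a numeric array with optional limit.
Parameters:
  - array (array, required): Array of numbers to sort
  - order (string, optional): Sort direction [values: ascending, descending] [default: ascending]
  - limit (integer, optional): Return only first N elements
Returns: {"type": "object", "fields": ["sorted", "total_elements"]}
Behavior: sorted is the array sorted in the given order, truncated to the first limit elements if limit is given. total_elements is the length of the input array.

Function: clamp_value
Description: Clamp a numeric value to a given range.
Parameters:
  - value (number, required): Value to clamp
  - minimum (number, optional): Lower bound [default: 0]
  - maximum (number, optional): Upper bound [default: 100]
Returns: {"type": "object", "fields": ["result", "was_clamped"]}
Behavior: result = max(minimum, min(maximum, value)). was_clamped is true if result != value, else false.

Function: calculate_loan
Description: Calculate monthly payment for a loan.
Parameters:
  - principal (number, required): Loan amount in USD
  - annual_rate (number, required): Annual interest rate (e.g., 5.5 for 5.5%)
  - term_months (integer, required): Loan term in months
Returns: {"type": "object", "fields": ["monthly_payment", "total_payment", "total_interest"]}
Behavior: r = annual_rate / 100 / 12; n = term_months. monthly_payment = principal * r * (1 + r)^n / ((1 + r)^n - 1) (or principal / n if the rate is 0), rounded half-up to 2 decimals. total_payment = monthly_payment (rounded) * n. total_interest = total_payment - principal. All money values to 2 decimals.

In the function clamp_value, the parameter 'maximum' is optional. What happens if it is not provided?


The clamp_value spec declares:
  - maximum (number, optional): Upper bound [default: 100]
It defaults to 100


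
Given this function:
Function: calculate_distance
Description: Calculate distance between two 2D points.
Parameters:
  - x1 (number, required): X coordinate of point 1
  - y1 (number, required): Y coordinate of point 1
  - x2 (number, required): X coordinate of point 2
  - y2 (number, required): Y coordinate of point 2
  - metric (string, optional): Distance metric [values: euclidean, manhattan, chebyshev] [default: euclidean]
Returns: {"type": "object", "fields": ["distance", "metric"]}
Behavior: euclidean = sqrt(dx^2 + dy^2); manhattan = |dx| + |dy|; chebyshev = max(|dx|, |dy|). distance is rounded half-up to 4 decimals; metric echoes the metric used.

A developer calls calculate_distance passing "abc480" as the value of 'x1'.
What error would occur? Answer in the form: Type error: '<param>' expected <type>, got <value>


Spec: 'x1' is declared as number; "abc480" is a string.
Type error: 'x1' expected number, got "abc480"


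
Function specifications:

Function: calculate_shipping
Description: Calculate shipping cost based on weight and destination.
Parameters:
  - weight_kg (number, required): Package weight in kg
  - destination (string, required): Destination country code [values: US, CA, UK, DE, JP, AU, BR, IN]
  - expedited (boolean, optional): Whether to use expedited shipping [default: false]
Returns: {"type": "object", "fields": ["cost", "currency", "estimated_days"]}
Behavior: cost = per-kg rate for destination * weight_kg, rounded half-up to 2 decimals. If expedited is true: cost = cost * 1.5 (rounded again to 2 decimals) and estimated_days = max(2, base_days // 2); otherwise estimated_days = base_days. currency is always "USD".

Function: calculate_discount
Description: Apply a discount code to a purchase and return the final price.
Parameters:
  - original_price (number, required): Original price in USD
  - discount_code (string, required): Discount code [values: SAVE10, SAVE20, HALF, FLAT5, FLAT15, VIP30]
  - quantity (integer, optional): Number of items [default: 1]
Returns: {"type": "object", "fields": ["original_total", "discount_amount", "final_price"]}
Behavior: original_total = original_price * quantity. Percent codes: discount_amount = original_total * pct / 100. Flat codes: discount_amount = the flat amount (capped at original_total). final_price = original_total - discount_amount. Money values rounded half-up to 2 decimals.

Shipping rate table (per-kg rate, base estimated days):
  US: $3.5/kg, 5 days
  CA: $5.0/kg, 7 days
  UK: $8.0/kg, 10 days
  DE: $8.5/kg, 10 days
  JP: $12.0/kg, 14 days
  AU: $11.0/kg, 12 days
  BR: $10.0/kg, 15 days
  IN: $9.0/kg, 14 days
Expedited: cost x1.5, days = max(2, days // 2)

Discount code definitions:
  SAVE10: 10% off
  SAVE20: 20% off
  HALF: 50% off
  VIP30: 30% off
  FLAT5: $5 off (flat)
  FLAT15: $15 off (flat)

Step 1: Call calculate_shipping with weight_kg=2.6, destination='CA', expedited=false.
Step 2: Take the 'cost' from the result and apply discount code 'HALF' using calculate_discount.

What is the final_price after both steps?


Step 1: calculate_shipping(weight_kg=2.6, destination=CA, expedited=false)
  Rate for CA: $5.0/kg, base 7 days
  cost = 5.0 * 2.6 = 13 -> 13.00
  expedited not set/false: estimated_days = 7
  -> cost = 13.00 USD
Step 2: calculate_discount(original_price=13.0, discount_code=HALF, quantity=1)
  original_total = 13.0 * 1 = 13.00
  HALF = 50% off: discount_amount = 13.00 * 50/100 = 6.5 -> 6.50
  final_price = 13.00 - 6.50 = 6.50
  -> final_price = 6.50
$6.50


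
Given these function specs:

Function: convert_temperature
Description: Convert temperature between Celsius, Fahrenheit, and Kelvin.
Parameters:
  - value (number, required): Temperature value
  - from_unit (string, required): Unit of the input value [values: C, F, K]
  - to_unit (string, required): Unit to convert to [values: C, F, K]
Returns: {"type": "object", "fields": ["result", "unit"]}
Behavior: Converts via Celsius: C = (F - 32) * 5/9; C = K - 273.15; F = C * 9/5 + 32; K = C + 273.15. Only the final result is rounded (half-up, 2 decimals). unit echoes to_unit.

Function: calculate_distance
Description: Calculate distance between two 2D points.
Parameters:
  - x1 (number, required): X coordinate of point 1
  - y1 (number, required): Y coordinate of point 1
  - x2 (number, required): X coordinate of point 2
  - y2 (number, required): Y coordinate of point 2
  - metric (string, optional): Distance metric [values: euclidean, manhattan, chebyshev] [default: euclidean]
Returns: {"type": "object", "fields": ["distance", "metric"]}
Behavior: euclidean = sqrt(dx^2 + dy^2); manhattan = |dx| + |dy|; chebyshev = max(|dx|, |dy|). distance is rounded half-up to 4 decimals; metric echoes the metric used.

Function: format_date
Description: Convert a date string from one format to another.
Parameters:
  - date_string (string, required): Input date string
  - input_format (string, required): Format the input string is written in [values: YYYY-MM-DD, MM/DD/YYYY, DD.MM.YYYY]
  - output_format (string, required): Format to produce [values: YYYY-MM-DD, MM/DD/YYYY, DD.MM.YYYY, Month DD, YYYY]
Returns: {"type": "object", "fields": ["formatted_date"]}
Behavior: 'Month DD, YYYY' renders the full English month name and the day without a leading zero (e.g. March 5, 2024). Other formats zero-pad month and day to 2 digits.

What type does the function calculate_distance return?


The calculate_distance spec declares Returns: {"type": "object", "fields": ["distance", "metric"]}
Type:
object


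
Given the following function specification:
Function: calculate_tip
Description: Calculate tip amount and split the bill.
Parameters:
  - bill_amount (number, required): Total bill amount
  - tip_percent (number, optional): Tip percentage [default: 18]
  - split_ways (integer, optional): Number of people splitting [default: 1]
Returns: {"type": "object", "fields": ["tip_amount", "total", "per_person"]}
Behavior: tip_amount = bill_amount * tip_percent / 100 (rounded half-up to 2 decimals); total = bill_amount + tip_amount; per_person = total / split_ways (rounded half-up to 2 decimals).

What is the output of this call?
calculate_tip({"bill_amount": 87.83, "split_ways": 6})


Defaults applied: tip_percent=18
tip_amount = 87.83 * 18/100 = 15.8094 -> 15.81
total = 87.83 + 15.81 = 103.64
per_person = 103.64 / 6 = 17.273333 -> 17.27
Output:
{"tip_amount": 15.81, "total": 103.64, "per_person": 17.27}


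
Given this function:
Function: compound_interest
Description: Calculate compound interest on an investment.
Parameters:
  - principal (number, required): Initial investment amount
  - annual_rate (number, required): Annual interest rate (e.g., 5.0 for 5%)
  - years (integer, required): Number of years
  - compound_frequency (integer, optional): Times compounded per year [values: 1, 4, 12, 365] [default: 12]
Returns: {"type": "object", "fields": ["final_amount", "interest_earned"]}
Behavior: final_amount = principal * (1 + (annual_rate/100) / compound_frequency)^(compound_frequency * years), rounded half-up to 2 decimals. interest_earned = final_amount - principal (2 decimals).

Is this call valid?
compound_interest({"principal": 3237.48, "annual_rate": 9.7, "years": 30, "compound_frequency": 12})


Checking all required parameters present and types match... All valid.
Valid


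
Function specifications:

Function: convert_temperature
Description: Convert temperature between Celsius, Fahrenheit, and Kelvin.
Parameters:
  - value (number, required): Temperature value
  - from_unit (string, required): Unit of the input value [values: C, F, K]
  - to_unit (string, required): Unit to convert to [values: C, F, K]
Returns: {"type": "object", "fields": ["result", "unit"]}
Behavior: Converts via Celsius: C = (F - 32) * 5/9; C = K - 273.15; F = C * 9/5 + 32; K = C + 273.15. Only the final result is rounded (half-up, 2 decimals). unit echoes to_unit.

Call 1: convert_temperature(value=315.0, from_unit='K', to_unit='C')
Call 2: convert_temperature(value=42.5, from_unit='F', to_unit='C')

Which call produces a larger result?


Call 1:
  To C: 315 - 273.15 = 41.85
  Target is C: 41.85
  Round to 2 decimals: 41.85
  -> 41.85 C
Call 2:
  To C: (42.5 - 32) * 5/9 = 5.833333
  Target is C: 5.833333
  Round to 2 decimals: 5.83
  -> 5.83 C
Call 1 (41.85 C)


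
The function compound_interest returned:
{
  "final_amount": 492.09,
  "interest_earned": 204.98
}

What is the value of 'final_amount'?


492.09


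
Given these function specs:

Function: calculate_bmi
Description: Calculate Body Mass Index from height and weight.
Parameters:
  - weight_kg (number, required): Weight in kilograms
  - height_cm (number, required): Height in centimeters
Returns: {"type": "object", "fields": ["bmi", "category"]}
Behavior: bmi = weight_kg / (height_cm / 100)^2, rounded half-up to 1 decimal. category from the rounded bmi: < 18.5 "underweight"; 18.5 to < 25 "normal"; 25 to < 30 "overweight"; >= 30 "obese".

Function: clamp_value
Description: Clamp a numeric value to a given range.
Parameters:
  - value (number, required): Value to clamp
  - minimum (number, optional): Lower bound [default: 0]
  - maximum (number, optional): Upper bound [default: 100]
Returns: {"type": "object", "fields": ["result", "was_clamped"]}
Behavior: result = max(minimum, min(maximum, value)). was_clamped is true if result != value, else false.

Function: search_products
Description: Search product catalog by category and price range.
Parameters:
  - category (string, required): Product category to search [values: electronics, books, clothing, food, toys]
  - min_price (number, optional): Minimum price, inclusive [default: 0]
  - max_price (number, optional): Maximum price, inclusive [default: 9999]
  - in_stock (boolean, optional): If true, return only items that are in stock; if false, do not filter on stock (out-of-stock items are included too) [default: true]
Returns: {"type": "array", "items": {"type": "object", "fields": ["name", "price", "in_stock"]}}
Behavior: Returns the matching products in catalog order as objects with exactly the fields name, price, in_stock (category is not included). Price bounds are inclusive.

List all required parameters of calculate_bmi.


Parameters of calculate_bmi and their required/optional flag:
  weight_kg: required
  height_cm: required
height_cm, weight_kg


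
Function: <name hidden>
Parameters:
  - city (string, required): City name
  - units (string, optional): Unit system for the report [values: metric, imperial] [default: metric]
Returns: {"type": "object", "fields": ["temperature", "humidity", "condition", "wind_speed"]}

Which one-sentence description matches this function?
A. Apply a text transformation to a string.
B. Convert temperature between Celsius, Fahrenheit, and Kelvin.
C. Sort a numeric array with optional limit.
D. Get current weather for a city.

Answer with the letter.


Parameters city, units and return ["temperature", "humidity", "condition", "wind_speed"] fit: Get current weather for a city.
D


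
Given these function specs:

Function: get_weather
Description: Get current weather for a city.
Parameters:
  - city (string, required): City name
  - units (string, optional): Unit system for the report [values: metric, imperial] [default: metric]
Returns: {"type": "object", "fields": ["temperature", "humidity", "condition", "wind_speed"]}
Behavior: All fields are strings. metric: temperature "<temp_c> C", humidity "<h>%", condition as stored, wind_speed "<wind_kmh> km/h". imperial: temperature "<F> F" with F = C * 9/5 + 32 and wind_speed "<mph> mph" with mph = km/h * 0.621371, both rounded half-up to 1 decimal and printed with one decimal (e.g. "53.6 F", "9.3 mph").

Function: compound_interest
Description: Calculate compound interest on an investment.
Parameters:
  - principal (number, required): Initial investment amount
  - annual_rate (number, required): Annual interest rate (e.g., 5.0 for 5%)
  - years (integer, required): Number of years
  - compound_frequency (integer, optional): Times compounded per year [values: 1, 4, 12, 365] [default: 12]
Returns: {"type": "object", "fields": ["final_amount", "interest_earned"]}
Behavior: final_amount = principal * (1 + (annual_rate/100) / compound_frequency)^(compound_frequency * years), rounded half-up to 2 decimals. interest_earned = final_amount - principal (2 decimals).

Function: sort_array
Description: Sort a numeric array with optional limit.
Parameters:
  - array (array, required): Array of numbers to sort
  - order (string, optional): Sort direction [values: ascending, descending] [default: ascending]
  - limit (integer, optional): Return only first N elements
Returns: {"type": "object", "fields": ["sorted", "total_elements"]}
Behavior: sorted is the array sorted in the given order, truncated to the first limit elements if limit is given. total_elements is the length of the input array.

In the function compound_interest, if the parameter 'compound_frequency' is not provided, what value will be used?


The compound_interest spec declares:
  - compound_frequency (integer, optional): Times compounded per year [values: 1, 4, 12, 365] [default: 12]
Default:
12


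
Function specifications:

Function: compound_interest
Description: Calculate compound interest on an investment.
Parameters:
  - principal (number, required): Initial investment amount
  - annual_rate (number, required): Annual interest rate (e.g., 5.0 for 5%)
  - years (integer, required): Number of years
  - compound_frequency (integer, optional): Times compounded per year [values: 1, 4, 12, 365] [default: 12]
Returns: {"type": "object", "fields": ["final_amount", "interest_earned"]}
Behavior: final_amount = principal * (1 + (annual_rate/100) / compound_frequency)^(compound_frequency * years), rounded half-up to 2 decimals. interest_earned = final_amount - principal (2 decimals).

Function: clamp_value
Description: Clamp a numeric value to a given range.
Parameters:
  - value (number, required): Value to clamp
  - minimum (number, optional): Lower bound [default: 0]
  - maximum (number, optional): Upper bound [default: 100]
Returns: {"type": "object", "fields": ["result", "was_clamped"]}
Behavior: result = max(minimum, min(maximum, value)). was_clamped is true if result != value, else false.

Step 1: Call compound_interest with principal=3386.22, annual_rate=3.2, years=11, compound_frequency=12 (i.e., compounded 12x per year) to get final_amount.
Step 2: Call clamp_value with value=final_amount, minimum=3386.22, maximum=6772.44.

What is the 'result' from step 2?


Step 1: compound_interest
  rate per period = 3.2/100/12 = 0.002666666667 (keep full precision); periods = 12 * 11 = 132
  (1 + 0.002666666667)^132 = 1.42124251
  final_amount = 3386.22 * 1.42124251 = 4812.639828 -> 4812.64
  interest_earned = 4812.64 - 3386.22 = 1426.42
  -> final_amount = 4812.64
Step 2: clamp_value(value=4812.64, minimum=3386.22, maximum=6772.44)
  result = max(3386.22, min(6772.44, 4812.64)) = max(3386.22, 4812.64) = 4812.64
  was_clamped = (4812.64 != 4812.64) = false
  -> result = 4812.64
4812.64


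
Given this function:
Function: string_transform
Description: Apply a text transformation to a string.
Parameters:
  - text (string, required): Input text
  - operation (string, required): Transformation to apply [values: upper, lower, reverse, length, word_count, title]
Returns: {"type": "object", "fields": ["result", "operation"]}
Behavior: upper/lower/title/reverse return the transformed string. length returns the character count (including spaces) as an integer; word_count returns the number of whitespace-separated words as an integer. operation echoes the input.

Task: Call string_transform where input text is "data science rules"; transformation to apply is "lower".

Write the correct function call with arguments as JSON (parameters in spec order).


Mapping each described value to its parameter name:
  'Input text' -> text = "data science rules"
  'Transformation to apply' -> operation = "lower"
string_transform({"text": "data science rules", "operation": "lower"})


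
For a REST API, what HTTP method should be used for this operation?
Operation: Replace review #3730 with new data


GET = read, POST = create, PUT = update/replace, DELETE = remove
This operation is an update/replace.
PUT


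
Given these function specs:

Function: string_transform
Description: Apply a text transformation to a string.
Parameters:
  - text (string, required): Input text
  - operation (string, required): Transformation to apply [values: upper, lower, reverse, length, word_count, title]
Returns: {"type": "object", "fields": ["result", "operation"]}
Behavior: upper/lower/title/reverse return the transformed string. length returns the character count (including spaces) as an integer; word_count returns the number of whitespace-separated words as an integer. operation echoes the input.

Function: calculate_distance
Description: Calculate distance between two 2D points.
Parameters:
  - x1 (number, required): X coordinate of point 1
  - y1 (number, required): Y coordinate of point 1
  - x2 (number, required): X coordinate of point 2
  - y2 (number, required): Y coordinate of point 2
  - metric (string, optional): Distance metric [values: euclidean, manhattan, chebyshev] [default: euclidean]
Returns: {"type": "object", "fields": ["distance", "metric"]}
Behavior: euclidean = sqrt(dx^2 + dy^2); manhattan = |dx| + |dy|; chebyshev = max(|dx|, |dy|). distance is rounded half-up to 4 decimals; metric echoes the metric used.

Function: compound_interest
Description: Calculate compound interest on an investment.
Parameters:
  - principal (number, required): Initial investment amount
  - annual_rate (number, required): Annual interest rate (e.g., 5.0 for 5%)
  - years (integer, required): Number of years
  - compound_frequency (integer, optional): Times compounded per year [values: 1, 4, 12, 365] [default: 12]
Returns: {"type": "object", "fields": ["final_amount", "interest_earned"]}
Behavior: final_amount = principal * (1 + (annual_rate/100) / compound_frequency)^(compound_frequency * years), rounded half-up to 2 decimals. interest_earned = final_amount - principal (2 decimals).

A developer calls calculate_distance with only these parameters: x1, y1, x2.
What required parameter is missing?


Required parameters: x1, y1, x2, y2
Provided: x1, y1, x2
Missing: y2
y2


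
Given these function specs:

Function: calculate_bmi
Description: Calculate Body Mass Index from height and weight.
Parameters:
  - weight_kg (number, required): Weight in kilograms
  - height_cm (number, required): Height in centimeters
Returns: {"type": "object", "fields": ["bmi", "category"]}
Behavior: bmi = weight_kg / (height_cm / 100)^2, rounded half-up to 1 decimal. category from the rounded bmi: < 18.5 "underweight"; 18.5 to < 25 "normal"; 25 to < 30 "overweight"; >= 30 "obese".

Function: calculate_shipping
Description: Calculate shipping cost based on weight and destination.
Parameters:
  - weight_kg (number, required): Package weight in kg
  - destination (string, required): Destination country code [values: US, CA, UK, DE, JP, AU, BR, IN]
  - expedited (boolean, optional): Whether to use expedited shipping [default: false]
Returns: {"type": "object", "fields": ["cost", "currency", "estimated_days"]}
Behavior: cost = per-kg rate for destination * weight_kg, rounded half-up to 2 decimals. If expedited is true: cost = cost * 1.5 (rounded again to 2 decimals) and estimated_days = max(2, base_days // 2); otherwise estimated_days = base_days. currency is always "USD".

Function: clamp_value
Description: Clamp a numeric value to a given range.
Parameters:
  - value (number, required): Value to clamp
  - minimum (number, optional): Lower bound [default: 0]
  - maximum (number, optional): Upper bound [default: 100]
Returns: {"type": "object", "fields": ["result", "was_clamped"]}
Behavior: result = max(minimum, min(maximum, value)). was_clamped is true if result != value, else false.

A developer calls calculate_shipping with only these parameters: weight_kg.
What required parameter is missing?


Required parameters: weight_kg, destination
Provided: weight_kg
Missing: destination
destination


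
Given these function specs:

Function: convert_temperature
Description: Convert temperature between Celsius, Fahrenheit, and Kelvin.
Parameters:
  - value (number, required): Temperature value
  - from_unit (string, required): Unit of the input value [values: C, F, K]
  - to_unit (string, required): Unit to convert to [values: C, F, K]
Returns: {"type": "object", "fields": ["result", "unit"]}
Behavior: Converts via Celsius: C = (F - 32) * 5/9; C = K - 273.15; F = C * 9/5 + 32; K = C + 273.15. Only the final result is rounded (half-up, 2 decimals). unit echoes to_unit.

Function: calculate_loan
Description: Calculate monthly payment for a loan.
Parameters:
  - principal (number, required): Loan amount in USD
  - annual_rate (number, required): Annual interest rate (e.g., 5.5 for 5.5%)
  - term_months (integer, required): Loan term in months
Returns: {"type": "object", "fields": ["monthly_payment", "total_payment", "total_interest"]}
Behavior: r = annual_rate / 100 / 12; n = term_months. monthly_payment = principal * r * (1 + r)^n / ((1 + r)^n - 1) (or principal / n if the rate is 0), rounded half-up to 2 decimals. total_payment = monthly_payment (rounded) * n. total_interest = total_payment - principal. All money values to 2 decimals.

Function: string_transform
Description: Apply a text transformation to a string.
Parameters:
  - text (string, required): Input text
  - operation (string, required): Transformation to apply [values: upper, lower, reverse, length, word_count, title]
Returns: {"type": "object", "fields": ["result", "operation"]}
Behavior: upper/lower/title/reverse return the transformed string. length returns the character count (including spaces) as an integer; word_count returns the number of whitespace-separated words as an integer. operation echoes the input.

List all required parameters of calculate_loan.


Parameters of calculate_loan and their required/optional flag:
  principal: required
  annual_rate: required
  term_months: required
annual_rate, principal, term_months


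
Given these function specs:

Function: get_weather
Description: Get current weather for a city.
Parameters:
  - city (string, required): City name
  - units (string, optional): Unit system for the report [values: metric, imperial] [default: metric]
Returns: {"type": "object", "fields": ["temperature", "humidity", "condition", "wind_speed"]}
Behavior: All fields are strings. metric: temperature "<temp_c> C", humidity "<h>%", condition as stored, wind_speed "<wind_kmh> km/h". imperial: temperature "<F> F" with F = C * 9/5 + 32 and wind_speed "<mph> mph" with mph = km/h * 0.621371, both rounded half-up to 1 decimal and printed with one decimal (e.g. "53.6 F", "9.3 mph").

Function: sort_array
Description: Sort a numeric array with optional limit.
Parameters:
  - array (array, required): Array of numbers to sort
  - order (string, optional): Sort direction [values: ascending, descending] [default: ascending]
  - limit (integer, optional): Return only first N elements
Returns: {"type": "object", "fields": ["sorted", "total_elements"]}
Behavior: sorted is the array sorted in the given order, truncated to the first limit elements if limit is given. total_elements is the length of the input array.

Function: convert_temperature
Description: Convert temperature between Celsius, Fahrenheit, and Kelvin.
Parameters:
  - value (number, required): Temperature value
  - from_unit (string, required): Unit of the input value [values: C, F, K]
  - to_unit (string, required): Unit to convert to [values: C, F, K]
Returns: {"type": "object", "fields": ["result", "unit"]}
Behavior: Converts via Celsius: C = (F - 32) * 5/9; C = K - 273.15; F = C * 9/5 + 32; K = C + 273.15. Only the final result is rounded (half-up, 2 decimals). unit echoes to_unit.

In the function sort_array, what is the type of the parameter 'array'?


The sort_array spec declares:
  - array (array, required): Array of numbers to sort
Type:
array


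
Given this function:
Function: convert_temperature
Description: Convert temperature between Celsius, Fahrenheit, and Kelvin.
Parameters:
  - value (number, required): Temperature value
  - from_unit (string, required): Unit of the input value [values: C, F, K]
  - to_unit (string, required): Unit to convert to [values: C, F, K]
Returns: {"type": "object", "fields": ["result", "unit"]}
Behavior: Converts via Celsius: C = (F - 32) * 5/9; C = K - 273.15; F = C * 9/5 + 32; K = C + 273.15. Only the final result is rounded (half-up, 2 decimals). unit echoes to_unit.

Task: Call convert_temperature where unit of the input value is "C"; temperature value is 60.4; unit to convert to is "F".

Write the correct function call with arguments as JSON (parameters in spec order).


Mapping each described value to its parameter name:
  'Unit of the input value' -> from_unit = "C"
  'Temperature value' -> value = 60.4
  'Unit to convert to' -> to_unit = "F"
convert_temperature({"value": 60.4, "from_unit": "C", "to_unit": "F"})


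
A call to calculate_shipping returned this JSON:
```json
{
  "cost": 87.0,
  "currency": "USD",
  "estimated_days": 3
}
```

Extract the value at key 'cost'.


87.0


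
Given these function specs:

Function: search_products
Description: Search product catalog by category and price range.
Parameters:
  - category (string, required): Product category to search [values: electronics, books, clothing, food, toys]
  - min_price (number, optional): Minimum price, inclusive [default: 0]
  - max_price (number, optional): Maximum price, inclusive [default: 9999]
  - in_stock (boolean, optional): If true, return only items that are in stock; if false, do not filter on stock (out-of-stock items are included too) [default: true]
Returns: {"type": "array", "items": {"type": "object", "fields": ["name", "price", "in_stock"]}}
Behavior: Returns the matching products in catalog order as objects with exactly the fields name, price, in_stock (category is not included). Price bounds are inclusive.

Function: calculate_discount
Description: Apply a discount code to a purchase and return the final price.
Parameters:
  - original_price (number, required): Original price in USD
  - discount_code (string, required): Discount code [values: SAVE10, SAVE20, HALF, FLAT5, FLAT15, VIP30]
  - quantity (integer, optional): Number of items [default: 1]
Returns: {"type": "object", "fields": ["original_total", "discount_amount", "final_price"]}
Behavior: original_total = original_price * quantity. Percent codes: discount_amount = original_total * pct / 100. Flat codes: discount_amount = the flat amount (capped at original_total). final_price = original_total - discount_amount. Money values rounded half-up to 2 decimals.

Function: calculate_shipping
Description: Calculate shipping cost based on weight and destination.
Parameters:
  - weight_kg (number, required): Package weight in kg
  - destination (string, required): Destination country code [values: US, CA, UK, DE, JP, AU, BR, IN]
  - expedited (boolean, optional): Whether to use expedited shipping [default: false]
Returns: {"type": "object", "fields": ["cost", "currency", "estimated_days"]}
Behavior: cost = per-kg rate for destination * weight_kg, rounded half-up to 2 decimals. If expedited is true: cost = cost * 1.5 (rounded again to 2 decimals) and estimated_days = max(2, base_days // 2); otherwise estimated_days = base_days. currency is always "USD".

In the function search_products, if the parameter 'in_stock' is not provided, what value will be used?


The search_products spec declares:
  - in_stock (boolean, optional): If true, return only items that are in stock; if false, do not filter on stock (out-of-stock items are included too) [default: true]
Default:
true


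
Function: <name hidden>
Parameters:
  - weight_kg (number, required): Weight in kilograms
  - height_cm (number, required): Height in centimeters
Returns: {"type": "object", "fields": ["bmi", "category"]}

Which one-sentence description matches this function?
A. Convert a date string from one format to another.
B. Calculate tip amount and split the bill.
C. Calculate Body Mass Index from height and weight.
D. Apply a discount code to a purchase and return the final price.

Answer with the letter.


Parameters weight_kg, height_cm and return ["bmi", "category"] fit: Calculate Body Mass Index from height and weight.
C


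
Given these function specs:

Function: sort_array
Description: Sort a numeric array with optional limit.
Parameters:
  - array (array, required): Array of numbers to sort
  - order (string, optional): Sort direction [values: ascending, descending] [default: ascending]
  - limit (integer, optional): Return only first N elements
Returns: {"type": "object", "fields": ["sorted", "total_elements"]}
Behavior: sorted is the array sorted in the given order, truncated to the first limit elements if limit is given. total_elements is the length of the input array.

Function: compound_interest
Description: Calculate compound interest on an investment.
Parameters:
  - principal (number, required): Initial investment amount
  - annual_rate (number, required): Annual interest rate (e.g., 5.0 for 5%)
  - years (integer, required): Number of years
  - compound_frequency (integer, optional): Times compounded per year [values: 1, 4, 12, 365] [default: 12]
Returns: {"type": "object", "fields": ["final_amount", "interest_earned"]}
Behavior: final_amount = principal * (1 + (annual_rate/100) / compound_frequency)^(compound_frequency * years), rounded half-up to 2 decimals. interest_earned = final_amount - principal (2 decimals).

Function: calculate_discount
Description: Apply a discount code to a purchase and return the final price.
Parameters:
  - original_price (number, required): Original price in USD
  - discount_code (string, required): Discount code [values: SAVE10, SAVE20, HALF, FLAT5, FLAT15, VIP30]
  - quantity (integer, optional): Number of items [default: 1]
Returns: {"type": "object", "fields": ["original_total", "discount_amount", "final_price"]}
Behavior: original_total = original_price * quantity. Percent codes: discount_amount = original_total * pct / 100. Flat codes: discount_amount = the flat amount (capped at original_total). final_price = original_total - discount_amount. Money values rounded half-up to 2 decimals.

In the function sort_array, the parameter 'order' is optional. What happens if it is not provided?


The sort_array spec declares:
  - order (string, optional): Sort direction [values: ascending, descending] [default: ascending]
It defaults to ascending


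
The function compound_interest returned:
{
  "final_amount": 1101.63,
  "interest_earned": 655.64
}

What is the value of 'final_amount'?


1101.63


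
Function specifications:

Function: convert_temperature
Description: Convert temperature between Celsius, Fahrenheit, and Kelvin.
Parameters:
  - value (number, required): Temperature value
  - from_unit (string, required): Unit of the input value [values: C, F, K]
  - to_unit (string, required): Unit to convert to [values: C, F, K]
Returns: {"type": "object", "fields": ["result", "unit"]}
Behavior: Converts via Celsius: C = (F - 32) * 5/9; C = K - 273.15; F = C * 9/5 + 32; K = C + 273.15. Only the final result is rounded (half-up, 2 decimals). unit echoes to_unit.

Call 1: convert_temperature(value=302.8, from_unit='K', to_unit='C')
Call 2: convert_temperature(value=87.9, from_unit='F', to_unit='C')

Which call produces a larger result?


Call 1:
  To C: 302.8 - 273.15 = 29.65
  Target is C: 29.65
  Round to 2 decimals: 29.65
  -> 29.65 C
Call 2:
  To C: (87.9 - 32) * 5/9 = 31.055556
  Target is C: 31.055556
  Round to 2 decimals: 31.06
  -> 31.06 C
Call 2 (31.06 C)


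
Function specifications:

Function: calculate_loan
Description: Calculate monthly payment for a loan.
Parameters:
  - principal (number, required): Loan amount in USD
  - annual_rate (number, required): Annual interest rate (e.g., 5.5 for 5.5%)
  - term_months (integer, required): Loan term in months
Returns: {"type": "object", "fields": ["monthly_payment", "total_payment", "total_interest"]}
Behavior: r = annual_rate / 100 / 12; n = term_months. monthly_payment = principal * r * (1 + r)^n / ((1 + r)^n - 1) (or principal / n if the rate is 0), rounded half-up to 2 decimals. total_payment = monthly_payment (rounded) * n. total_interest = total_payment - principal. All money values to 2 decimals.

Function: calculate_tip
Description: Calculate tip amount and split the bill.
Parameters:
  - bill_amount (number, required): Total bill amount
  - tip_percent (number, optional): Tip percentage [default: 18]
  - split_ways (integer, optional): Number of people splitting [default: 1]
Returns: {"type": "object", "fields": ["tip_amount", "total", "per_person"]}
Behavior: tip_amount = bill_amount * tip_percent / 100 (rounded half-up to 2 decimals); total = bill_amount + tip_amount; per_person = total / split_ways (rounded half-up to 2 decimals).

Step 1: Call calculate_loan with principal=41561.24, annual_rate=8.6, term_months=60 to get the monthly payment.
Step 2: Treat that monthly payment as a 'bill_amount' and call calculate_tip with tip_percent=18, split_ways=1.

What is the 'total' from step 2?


Step 1: calculate_loan(principal=41561.24, annual_rate=8.6, term_months=60)
  r = 8.6 / 100 / 12 = 0.007166666667 (keep full precision)
  (1 + r)^60 = 1.53490193
  monthly_payment = 41561.24 * 0.007166666667 * 1.53490193 / (1.53490193 - 1) = 854.69698 -> 854.70
  total_payment = 854.70 * 60 = 51282.00
  total_interest = 51282.00 - 41561.24 = 9720.76
  -> monthly_payment = 854.70
Step 2: calculate_tip(bill_amount=854.7, tip_percent=18, split_ways=1)
  tip_amount = 854.7 * 18/100 = 153.846 -> 153.85
  total = 854.7 + 153.85 = 1008.55
  per_person = 1008.55 / 1 = 1008.55 -> 1008.55
  -> total = 1008.55
$1008.55


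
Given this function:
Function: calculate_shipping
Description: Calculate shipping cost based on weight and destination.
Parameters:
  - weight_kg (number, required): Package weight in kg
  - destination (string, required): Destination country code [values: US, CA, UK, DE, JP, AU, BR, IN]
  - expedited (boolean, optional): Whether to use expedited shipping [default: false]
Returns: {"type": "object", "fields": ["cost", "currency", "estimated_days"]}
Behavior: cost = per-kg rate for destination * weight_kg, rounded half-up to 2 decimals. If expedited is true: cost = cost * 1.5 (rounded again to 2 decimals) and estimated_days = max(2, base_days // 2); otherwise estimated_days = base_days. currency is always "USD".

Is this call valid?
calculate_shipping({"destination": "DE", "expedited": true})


Checking required parameters...
Missing required parameter: weight_kg
Invalid - missing required parameter 'weight_kg'


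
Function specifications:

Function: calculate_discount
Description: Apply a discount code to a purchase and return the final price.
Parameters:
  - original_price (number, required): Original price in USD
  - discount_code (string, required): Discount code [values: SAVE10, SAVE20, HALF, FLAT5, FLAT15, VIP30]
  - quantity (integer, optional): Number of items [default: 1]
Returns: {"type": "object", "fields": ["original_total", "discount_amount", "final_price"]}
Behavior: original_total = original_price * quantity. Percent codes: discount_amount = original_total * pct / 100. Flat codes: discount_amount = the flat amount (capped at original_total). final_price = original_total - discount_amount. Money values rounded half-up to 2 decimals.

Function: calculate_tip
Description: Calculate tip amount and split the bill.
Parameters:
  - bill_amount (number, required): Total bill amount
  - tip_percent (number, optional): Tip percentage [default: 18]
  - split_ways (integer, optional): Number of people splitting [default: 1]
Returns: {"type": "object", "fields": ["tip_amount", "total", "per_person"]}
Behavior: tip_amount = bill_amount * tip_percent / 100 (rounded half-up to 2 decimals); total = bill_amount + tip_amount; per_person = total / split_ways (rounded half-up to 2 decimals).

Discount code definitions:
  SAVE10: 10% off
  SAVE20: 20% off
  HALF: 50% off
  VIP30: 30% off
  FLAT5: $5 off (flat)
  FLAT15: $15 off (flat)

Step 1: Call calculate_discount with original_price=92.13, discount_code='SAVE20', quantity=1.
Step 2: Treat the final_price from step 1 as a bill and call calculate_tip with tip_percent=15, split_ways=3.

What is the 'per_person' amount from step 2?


Step 1: calculate_discount(original_price=92.13, discount_code=SAVE20, quantity=1)
  original_total = 92.13 * 1 = 92.13
  SAVE20 = 20% off: discount_amount = 92.13 * 20/100 = 18.426 -> 18.43
  final_price = 92.13 - 18.43 = 73.70
  -> final_price = 73.70
Step 2: calculate_tip(bill_amount=73.7, tip_percent=15, split_ways=3)
  tip_amount = 73.7 * 15/100 = 11.055 -> 11.06
  total = 73.7 + 11.06 = 84.76
  per_person = 84.76 / 3 = 28.253333 -> 28.25
  -> per_person = 28.25
$28.25


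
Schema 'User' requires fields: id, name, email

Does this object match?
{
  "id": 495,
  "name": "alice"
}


Checking required fields...
Missing: email
Invalid - missing required field 'email'


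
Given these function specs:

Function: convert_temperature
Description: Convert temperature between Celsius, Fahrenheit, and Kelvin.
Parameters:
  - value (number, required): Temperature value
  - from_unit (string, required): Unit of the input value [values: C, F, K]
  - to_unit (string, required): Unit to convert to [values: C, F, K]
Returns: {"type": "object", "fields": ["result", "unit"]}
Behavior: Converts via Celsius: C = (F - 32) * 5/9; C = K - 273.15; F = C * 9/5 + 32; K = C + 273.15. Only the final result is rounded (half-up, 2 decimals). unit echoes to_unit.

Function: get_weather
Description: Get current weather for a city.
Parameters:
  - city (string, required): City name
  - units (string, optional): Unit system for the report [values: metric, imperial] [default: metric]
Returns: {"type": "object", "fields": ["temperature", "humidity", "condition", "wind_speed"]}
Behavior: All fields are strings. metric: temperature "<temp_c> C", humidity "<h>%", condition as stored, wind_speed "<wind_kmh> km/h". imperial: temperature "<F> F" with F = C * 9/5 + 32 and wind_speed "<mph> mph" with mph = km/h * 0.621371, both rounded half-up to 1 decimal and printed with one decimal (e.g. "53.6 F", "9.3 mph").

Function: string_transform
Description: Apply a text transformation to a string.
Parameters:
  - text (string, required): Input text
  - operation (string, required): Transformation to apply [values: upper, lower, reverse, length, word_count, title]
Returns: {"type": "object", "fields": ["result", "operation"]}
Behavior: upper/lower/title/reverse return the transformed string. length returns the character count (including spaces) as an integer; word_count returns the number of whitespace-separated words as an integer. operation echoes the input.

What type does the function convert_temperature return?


The convert_temperature spec declares Returns: {"type": "object", "fields": ["result", "unit"]}
Type:
object
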